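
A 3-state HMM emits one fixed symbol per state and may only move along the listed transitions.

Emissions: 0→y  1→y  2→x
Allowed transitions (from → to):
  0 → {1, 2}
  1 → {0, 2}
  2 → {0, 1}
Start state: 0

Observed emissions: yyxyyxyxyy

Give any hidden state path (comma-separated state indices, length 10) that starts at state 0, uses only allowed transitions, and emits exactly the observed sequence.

0,1,2,0,1,2,1,2,1,0

  t0 'y' -> {0,1}, take 0 (start)
  t1 'y' -> {0,1}, take 1 (0->1 ok)
  t2 'x' -> {2}, take 2 (1->2 ok)
  t3 'y' -> {0,1}, take 0 (2->0 ok)
  t4 'y' -> {0,1}, take 1 (0->1 ok)
  t5 'x' -> {2}, take 2 (1->2 ok)
  t6 'y' -> {0,1}, take 1 (2->1 ok)
  t7 'x' -> {2}, take 2 (1->2 ok)
  t8 'y' -> {0,1}, take 1 (2->1 ok)
  t9 'y' -> {0,1}, take 0 (1->0 ok)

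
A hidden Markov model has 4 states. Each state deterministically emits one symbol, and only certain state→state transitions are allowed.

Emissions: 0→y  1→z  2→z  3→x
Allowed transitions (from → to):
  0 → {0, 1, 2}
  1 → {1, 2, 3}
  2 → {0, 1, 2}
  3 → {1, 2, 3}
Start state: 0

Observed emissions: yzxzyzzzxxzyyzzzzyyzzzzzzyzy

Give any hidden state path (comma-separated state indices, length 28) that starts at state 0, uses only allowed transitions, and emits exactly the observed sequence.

0,1,3,2,0,2,2,1,3,3,2,0,0,2,1,1,2,0,0,2,1,2,2,2,2,0,2,0

  [0] y  {0}  => 0  start
  [1] z  {1,2}  => 1  0->1 ok
  [2] x  {3}  => 3  1->3 ok
  [3] z  {1,2}  => 2  3->2 ok
  [4] y  {0}  => 0  2->0 ok
  [5] z  {1,2}  => 2  0->2 ok
  [6] z  {1,2}  => 2  2->2 ok
  [7] z  {1,2}  => 1  2->1 ok
  [8] x  {3}  => 3  1->3 ok
  [9] x  {3}  => 3  3->3 ok
  [10] z  {1,2}  => 2  3->2 ok
  [11] y  {0}  => 0  2->0 ok
  [12] y  {0}  => 0  0->0 ok
  [13] z  {1,2}  => 2  0->2 ok
  [14] z  {1,2}  => 1  2->1 ok
  [15] z  {1,2}  => 1  1->1 ok
  [16] z  {1,2}  => 2  1->2 ok
  [17] y  {0}  => 0  2->0 ok
  [18] y  {0}  => 0  0->0 ok
  [19] z  {1,2}  => 2  0->2 ok
  [20] z  {1,2}  => 1  2->1 ok
  [21] z  {1,2}  => 2  1->2 ok
  [22] z  {1,2}  => 2  2->2 ok
  [23] z  {1,2}  => 2  2->2 ok
  [24] z  {1,2}  => 2  2->2 ok
  [25] y  {0}  => 0  2->0 ok
  [26] z  {1,2}  => 2  0->2 ok
  [27] y  {0}  => 0  2->0 ok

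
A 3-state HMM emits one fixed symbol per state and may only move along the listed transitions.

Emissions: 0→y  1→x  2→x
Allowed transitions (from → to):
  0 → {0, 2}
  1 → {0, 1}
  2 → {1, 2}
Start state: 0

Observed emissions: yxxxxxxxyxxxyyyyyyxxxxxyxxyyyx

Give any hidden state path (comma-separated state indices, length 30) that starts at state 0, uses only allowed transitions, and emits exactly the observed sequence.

  0: obs=y cand={0} pick 0 [start]
  1: obs=x cand={1,2} pick 2 [0->2 ok]
  2: obs=x cand={1,2} pick 2 [2->2 ok]
  3: obs=x cand={1,2} pick 2 [2->2 ok]
  4: obs=x cand={1,2} pick 2 [2->2 ok]
  5: obs=x cand={1,2} pick 2 [2->2 ok]
  6: obs=x cand={1,2} pick 1 [2->1 ok]
  7: obs=x cand={1,2} pick 1 [1->1 ok]
  8: obs=y cand={0} pick 0 [1->0 ok]
  9: obs=x cand={1,2} pick 2 [0->2 ok]
  10: obs=x cand={1,2} pick 1 [2->1 ok]
  11: obs=x cand={1,2} pick 1 [1->1 ok]
  12: obs=y cand={0} pick 0 [1->0 ok]
  13: obs=y cand={0} pick 0 [0->0 ok]
  14: obs=y cand={0} pick 0 [0->0 ok]
  15: obs=y cand={0} pick 0 [0->0 ok]
  16: obs=y cand={0} pick 0 [0->0 ok]
  17: obs=y cand={0} pick 0 [0->0 ok]
  18: obs=x cand={1,2} pick 2 [0->2 ok]
  19: obs=x cand={1,2} pick 2 [2->2 ok]
  20: obs=x cand={1,2} pick 2 [2->2 ok]
  21: obs=x cand={1,2} pick 2 [2->2 ok]
  22: obs=x cand={1,2} pick 1 [2->1 ok]
  23: obs=y cand={0} pick 0 [1->0 ok]
  24: obs=x cand={1,2} pick 2 [0->2 ok]
  25: obs=x cand={1,2} pick 1 [2->1 ok]
  26: obs=y cand={0} pick 0 [1->0 ok]
  27: obs=y cand={0} pick 0 [0->0 ok]
  28: obs=y cand={0} pick 0 [0->0 ok]
  29: obs=x cand={1,2} pick 2 [0->2 ok]

0,2,2,2,2,2,1,1,0,2,1,1,0,0,0,0,0,0,2,2,2,2,1,0,2,1,0,0,0,2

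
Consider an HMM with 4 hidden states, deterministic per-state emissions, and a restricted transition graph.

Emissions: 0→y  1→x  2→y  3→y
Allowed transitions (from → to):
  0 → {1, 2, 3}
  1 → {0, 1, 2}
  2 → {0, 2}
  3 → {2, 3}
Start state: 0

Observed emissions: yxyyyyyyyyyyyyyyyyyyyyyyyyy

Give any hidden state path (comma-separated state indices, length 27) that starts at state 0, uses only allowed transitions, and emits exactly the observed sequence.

0,1,2,0,2,2,0,3,3,3,2,0,3,3,2,0,2,2,2,2,2,2,0,3,3,3,2

  0: obs=y cand={0,2,3} pick 0 [start]
  1: obs=x cand={1} pick 1 [0->1 ok]
  2: obs=y cand={0,2,3} pick 2 [1->2 ok]
  3: obs=y cand={0,2,3} pick 0 [2->0 ok]
  4: obs=y cand={0,2,3} pick 2 [0->2 ok]
  5: obs=y cand={0,2,3} pick 2 [2->2 ok]
  6: obs=y cand={0,2,3} pick 0 [2->0 ok]
  7: obs=y cand={0,2,3} pick 3 [0->3 ok]
  8: obs=y cand={0,2,3} pick 3 [3->3 ok]
  9: obs=y cand={0,2,3} pick 3 [3->3 ok]
  10: obs=y cand={0,2,3} pick 2 [3->2 ok]
  11: obs=y cand={0,2,3} pick 0 [2->0 ok]
  12: obs=y cand={0,2,3} pick 3 [0->3 ok]
  13: obs=y cand={0,2,3} pick 3 [3->3 ok]
  14: obs=y cand={0,2,3} pick 2 [3->2 ok]
  15: obs=y cand={0,2,3} pick 0 [2->0 ok]
  16: obs=y cand={0,2,3} pick 2 [0->2 ok]
  17: obs=y cand={0,2,3} pick 2 [2->2 ok]
  18: obs=y cand={0,2,3} pick 2 [2->2 ok]
  19: obs=y cand={0,2,3} pick 2 [2->2 ok]
  20: obs=y cand={0,2,3} pick 2 [2->2 ok]
  21: obs=y cand={0,2,3} pick 2 [2->2 ok]
  22: obs=y cand={0,2,3} pick 0 [2->0 ok]
  23: obs=y cand={0,2,3} pick 3 [0->3 ok]
  24: obs=y cand={0,2,3} pick 3 [3->3 ok]
  25: obs=y cand={0,2,3} pick 3 [3->3 ok]
  26: obs=y cand={0,2,3} pick 2 [3->2 ok]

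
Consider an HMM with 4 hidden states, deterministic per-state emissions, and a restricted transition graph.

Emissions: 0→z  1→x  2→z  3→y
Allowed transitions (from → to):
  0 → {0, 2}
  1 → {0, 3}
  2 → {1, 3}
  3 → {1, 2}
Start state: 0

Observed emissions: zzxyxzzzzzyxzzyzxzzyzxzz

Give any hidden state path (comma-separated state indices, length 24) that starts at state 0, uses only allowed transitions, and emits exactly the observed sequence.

  pos 0: z in {0,2}, choose 0; start
  pos 1: z in {0,2}, choose 2; 0->2 ok
  pos 2: x in {1}, choose 1; 2->1 ok
  pos 3: y in {3}, choose 3; 1->3 ok
  pos 4: x in {1}, choose 1; 3->1 ok
  pos 5: z in {0,2}, choose 0; 1->0 ok
  pos 6: z in {0,2}, choose 0; 0->0 ok
  pos 7: z in {0,2}, choose 0; 0->0 ok
  pos 8: z in {0,2}, choose 0; 0->0 ok
  pos 9: z in {0,2}, choose 2; 0->2 ok
  pos 10: y in {3}, choose 3; 2->3 ok
  pos 11: x in {1}, choose 1; 3->1 ok
  pos 12: z in {0,2}, choose 0; 1->0 ok
  pos 13: z in {0,2}, choose 2; 0->2 ok
  pos 14: y in {3}, choose 3; 2->3 ok
  pos 15: z in {0,2}, choose 2; 3->2 ok
  pos 16: x in {1}, choose 1; 2->1 ok
  pos 17: z in {0,2}, choose 0; 1->0 ok
  pos 18: z in {0,2}, choose 2; 0->2 ok
  pos 19: y in {3}, choose 3; 2->3 ok
  pos 20: z in {0,2}, choose 2; 3->2 ok
  pos 21: x in {1}, choose 1; 2->1 ok
  pos 22: z in {0,2}, choose 0; 1->0 ok
  pos 23: z in {0,2}, choose 2; 0->2 ok

0,2,1,3,1,0,0,0,0,2,3,1,0,2,3,2,1,0,2,3,2,1,0,2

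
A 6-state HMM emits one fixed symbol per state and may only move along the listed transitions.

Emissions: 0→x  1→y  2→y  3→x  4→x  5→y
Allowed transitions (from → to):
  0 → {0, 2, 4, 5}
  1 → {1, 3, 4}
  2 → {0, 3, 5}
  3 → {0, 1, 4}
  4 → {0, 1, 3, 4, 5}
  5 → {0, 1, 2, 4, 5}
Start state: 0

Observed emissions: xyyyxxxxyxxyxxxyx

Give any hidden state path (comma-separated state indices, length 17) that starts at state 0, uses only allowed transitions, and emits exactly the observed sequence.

0,2,5,1,3,4,4,4,1,3,4,5,4,3,0,2,0

  0: obs=x cand={0,3,4} pick 0 [start]
  1: obs=y cand={1,2,5} pick 2 [0->2 ok]
  2: obs=y cand={1,2,5} pick 5 [2->5 ok]
  3: obs=y cand={1,2,5} pick 1 [5->1 ok]
  4: obs=x cand={0,3,4} pick 3 [1->3 ok]
  5: obs=x cand={0,3,4} pick 4 [3->4 ok]
  6: obs=x cand={0,3,4} pick 4 [4->4 ok]
  7: obs=x cand={0,3,4} pick 4 [4->4 ok]
  8: obs=y cand={1,2,5} pick 1 [4->1 ok]
  9: obs=x cand={0,3,4} pick 3 [1->3 ok]
  10: obs=x cand={0,3,4} pick 4 [3->4 ok]
  11: obs=y cand={1,2,5} pick 5 [4->5 ok]
  12: obs=x cand={0,3,4} pick 4 [5->4 ok]
  13: obs=x cand={0,3,4} pick 3 [4->3 ok]
  14: obs=x cand={0,3,4} pick 0 [3->0 ok]
  15: obs=y cand={1,2,5} pick 2 [0->2 ok]
  16: obs=x cand={0,3,4} pick 0 [2->0 ok]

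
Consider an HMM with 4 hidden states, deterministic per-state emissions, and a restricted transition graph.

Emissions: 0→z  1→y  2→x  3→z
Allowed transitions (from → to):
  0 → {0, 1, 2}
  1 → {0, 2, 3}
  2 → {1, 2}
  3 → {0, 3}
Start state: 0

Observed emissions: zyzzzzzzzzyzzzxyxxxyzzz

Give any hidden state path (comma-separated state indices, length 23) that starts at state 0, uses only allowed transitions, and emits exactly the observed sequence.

  t0 'z' -> {0,3}, take 0 (start)
  t1 'y' -> {1}, take 1 (0->1 ok)
  t2 'z' -> {0,3}, take 3 (1->3 ok)
  t3 'z' -> {0,3}, take 3 (3->3 ok)
  t4 'z' -> {0,3}, take 3 (3->3 ok)
  t5 'z' -> {0,3}, take 3 (3->3 ok)
  t6 'z' -> {0,3}, take 3 (3->3 ok)
  t7 'z' -> {0,3}, take 3 (3->3 ok)
  t8 'z' -> {0,3}, take 3 (3->3 ok)
  t9 'z' -> {0,3}, take 0 (3->0 ok)
  t10 'y' -> {1}, take 1 (0->1 ok)
  t11 'z' -> {0,3}, take 0 (1->0 ok)
  t12 'z' -> {0,3}, take 0 (0->0 ok)
  t13 'z' -> {0,3}, take 0 (0->0 ok)
  t14 'x' -> {2}, take 2 (0->2 ok)
  t15 'y' -> {1}, take 1 (2->1 ok)
  t16 'x' -> {2}, take 2 (1->2 ok)
  t17 'x' -> {2}, take 2 (2->2 ok)
  t18 'x' -> {2}, take 2 (2->2 ok)
  t19 'y' -> {1}, take 1 (2->1 ok)
  t20 'z' -> {0,3}, take 3 (1->3 ok)
  t21 'z' -> {0,3}, take 0 (3->0 ok)
  t22 'z' -> {0,3}, take 0 (0->0 ok)

0,1,3,3,3,3,3,3,3,0,1,0,0,0,2,1,2,2,2,1,3,0,0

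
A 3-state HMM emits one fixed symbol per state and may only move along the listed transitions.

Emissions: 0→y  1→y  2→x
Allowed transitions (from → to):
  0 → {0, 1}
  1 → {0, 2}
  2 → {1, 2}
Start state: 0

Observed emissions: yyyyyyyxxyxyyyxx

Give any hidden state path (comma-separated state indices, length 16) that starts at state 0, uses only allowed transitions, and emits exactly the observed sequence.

0,1,0,0,1,0,1,2,2,1,2,1,0,1,2,2

  [0] y  {0,1}  => 0  start
  [1] y  {0,1}  => 1  0->1 ok
  [2] y  {0,1}  => 0  1->0 ok
  [3] y  {0,1}  => 0  0->0 ok
  [4] y  {0,1}  => 1  0->1 ok
  [5] y  {0,1}  => 0  1->0 ok
  [6] y  {0,1}  => 1  0->1 ok
  [7] x  {2}  => 2  1->2 ok
  [8] x  {2}  => 2  2->2 ok
  [9] y  {0,1}  => 1  2->1 ok
  [10] x  {2}  => 2  1->2 ok
  [11] y  {0,1}  => 1  2->1 ok
  [12] y  {0,1}  => 0  1->0 ok
  [13] y  {0,1}  => 1  0->1 ok
  [14] x  {2}  => 2  1->2 ok
  [15] x  {2}  => 2  2->2 ok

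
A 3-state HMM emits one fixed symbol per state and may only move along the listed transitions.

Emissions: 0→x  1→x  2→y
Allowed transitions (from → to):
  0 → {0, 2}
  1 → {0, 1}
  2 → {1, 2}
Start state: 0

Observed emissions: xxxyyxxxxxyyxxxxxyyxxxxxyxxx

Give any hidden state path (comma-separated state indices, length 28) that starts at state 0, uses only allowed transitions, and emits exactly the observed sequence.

0,0,0,2,2,1,1,1,1,0,2,2,1,0,0,0,0,2,2,1,1,1,1,0,2,1,1,0

  pos 0: x in {0,1}, choose 0; start
  pos 1: x in {0,1}, choose 0; 0->0 ok
  pos 2: x in {0,1}, choose 0; 0->0 ok
  pos 3: y in {2}, choose 2; 0->2 ok
  pos 4: y in {2}, choose 2; 2->2 ok
  pos 5: x in {0,1}, choose 1; 2->1 ok
  pos 6: x in {0,1}, choose 1; 1->1 ok
  pos 7: x in {0,1}, choose 1; 1->1 ok
  pos 8: x in {0,1}, choose 1; 1->1 ok
  pos 9: x in {0,1}, choose 0; 1->0 ok
  pos 10: y in {2}, choose 2; 0->2 ok
  pos 11: y in {2}, choose 2; 2->2 ok
  pos 12: x in {0,1}, choose 1; 2->1 ok
  pos 13: x in {0,1}, choose 0; 1->0 ok
  pos 14: x in {0,1}, choose 0; 0->0 ok
  pos 15: x in {0,1}, choose 0; 0->0 ok
  pos 16: x in {0,1}, choose 0; 0->0 ok
  pos 17: y in {2}, choose 2; 0->2 ok
  pos 18: y in {2}, choose 2; 2->2 ok
  pos 19: x in {0,1}, choose 1; 2->1 ok
  pos 20: x in {0,1}, choose 1; 1->1 ok
  pos 21: x in {0,1}, choose 1; 1->1 ok
  pos 22: x in {0,1}, choose 1; 1->1 ok
  pos 23: x in {0,1}, choose 0; 1->0 ok
  pos 24: y in {2}, choose 2; 0->2 ok
  pos 25: x in {0,1}, choose 1; 2->1 ok
  pos 26: x in {0,1}, choose 1; 1->1 ok
  pos 27: x in {0,1}, choose 0; 1->0 ok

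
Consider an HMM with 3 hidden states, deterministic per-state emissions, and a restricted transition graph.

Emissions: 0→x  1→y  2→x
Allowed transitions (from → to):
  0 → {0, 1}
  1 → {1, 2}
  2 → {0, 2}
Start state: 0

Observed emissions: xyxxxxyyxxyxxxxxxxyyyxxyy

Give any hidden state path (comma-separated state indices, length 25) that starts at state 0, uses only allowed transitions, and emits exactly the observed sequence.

0,1,2,2,2,0,1,1,2,0,1,2,2,2,2,2,2,0,1,1,1,2,0,1,1

  0: obs=x cand={0,2} pick 0 [start]
  1: obs=y cand={1} pick 1 [0->1 ok]
  2: obs=x cand={0,2} pick 2 [1->2 ok]
  3: obs=x cand={0,2} pick 2 [2->2 ok]
  4: obs=x cand={0,2} pick 2 [2->2 ok]
  5: obs=x cand={0,2} pick 0 [2->0 ok]
  6: obs=y cand={1} pick 1 [0->1 ok]
  7: obs=y cand={1} pick 1 [1->1 ok]
  8: obs=x cand={0,2} pick 2 [1->2 ok]
  9: obs=x cand={0,2} pick 0 [2->0 ok]
  10: obs=y cand={1} pick 1 [0->1 ok]
  11: obs=x cand={0,2} pick 2 [1->2 ok]
  12: obs=x cand={0,2} pick 2 [2->2 ok]
  13: obs=x cand={0,2} pick 2 [2->2 ok]
  14: obs=x cand={0,2} pick 2 [2->2 ok]
  15: obs=x cand={0,2} pick 2 [2->2 ok]
  16: obs=x cand={0,2} pick 2 [2->2 ok]
  17: obs=x cand={0,2} pick 0 [2->0 ok]
  18: obs=y cand={1} pick 1 [0->1 ok]
  19: obs=y cand={1} pick 1 [1->1 ok]
  20: obs=y cand={1} pick 1 [1->1 ok]
  21: obs=x cand={0,2} pick 2 [1->2 ok]
  22: obs=x cand={0,2} pick 0 [2->0 ok]
  23: obs=y cand={1} pick 1 [0->1 ok]
  24: obs=y cand={1} pick 1 [1->1 ok]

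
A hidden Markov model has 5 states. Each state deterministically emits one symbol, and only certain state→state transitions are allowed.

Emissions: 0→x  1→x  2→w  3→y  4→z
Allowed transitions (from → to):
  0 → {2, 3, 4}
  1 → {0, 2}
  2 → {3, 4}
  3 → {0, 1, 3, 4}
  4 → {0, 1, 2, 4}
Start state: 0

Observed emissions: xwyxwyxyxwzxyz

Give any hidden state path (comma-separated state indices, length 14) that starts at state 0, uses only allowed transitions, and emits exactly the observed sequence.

0,2,3,0,2,3,0,3,1,2,4,0,3,4

  [0] x  {0,1}  => 0  start
  [1] w  {2}  => 2  0->2 ok
  [2] y  {3}  => 3  2->3 ok
  [3] x  {0,1}  => 0  3->0 ok
  [4] w  {2}  => 2  0->2 ok
  [5] y  {3}  => 3  2->3 ok
  [6] x  {0,1}  => 0  3->0 ok
  [7] y  {3}  => 3  0->3 ok
  [8] x  {0,1}  => 1  3->1 ok
  [9] w  {2}  => 2  1->2 ok
  [10] z  {4}  => 4  2->4 ok
  [11] x  {0,1}  => 0  4->0 ok
  [12] y  {3}  => 3  0->3 ok
  [13] z  {4}  => 4  3->4 ok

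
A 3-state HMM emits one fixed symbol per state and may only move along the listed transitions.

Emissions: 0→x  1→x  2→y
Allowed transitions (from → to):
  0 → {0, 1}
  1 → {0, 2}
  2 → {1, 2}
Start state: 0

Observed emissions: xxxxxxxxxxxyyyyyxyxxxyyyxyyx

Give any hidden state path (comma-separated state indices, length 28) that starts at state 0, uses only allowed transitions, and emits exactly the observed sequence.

  0: obs=x cand={0,1} pick 0 [start]
  1: obs=x cand={0,1} pick 0 [0->0 ok]
  2: obs=x cand={0,1} pick 0 [0->0 ok]
  3: obs=x cand={0,1} pick 1 [0->1 ok]
  4: obs=x cand={0,1} pick 0 [1->0 ok]
  5: obs=x cand={0,1} pick 0 [0->0 ok]
  6: obs=x cand={0,1} pick 0 [0->0 ok]
  7: obs=x cand={0,1} pick 0 [0->0 ok]
  8: obs=x cand={0,1} pick 1 [0->1 ok]
  9: obs=x cand={0,1} pick 0 [1->0 ok]
  10: obs=x cand={0,1} pick 1 [0->1 ok]
  11: obs=y cand={2} pick 2 [1->2 ok]
  12: obs=y cand={2} pick 2 [2->2 ok]
  13: obs=y cand={2} pick 2 [2->2 ok]
  14: obs=y cand={2} pick 2 [2->2 ok]
  15: obs=y cand={2} pick 2 [2->2 ok]
  16: obs=x cand={0,1} pick 1 [2->1 ok]
  17: obs=y cand={2} pick 2 [1->2 ok]
  18: obs=x cand={0,1} pick 1 [2->1 ok]
  19: obs=x cand={0,1} pick 0 [1->0 ok]
  20: obs=x cand={0,1} pick 1 [0->1 ok]
  21: obs=y cand={2} pick 2 [1->2 ok]
  22: obs=y cand={2} pick 2 [2->2 ok]
  23: obs=y cand={2} pick 2 [2->2 ok]
  24: obs=x cand={0,1} pick 1 [2->1 ok]
  25: obs=y cand={2} pick 2 [1->2 ok]
  26: obs=y cand={2} pick 2 [2->2 ok]
  27: obs=x cand={0,1} pick 1 [2->1 ok]

0,0,0,1,0,0,0,0,1,0,1,2,2,2,2,2,1,2,1,0,1,2,2,2,1,2,2,1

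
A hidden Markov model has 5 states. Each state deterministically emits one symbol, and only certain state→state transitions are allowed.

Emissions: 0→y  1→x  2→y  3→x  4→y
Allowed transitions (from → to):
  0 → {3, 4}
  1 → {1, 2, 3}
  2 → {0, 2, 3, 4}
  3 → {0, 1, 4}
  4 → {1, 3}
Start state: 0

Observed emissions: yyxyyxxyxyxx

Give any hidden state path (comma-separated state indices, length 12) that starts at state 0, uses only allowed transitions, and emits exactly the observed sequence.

0,4,3,0,4,1,1,2,3,4,1,3

  t0 'y' -> {0,2,4}, take 0 (start)
  t1 'y' -> {0,2,4}, take 4 (0->4 ok)
  t2 'x' -> {1,3}, take 3 (4->3 ok)
  t3 'y' -> {0,2,4}, take 0 (3->0 ok)
  t4 'y' -> {0,2,4}, take 4 (0->4 ok)
  t5 'x' -> {1,3}, take 1 (4->1 ok)
  t6 'x' -> {1,3}, take 1 (1->1 ok)
  t7 'y' -> {0,2,4}, take 2 (1->2 ok)
  t8 'x' -> {1,3}, take 3 (2->3 ok)
  t9 'y' -> {0,2,4}, take 4 (3->4 ok)
  t10 'x' -> {1,3}, take 1 (4->1 ok)
  t11 'x' -> {1,3}, take 3 (1->3 ok)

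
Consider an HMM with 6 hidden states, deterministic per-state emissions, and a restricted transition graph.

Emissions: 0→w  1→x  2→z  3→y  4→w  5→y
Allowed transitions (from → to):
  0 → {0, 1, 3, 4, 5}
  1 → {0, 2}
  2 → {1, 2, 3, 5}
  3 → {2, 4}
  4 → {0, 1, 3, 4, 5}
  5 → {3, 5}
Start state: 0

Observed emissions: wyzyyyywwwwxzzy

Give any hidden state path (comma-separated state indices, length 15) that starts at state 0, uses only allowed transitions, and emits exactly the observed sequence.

  [0] w  {0,4}  => 0  start
  [1] y  {3,5}  => 3  0->3 ok
  [2] z  {2}  => 2  3->2 ok
  [3] y  {3,5}  => 5  2->5 ok
  [4] y  {3,5}  => 5  5->5 ok
  [5] y  {3,5}  => 5  5->5 ok
  [6] y  {3,5}  => 3  5->3 ok
  [7] w  {0,4}  => 4  3->4 ok
  [8] w  {0,4}  => 4  4->4 ok
  [9] w  {0,4}  => 4  4->4 ok
  [10] w  {0,4}  => 0  4->0 ok
  [11] x  {1}  => 1  0->1 ok
  [12] z  {2}  => 2  1->2 ok
  [13] z  {2}  => 2  2->2 ok
  [14] y  {3,5}  => 5  2->5 ok

0,3,2,5,5,5,3,4,4,4,0,1,2,2,5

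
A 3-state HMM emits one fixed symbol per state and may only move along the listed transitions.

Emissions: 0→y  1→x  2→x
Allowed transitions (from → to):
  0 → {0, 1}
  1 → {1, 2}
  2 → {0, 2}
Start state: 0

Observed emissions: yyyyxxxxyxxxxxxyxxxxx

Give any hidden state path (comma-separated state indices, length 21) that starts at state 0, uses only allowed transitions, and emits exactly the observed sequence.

0,0,0,0,1,1,1,2,0,1,1,2,2,2,2,0,1,1,2,2,2

  0: obs=y cand={0} pick 0 [start]
  1: obs=y cand={0} pick 0 [0->0 ok]
  2: obs=y cand={0} pick 0 [0->0 ok]
  3: obs=y cand={0} pick 0 [0->0 ok]
  4: obs=x cand={1,2} pick 1 [0->1 ok]
  5: obs=x cand={1,2} pick 1 [1->1 ok]
  6: obs=x cand={1,2} pick 1 [1->1 ok]
  7: obs=x cand={1,2} pick 2 [1->2 ok]
  8: obs=y cand={0} pick 0 [2->0 ok]
  9: obs=x cand={1,2} pick 1 [0->1 ok]
  10: obs=x cand={1,2} pick 1 [1->1 ok]
  11: obs=x cand={1,2} pick 2 [1->2 ok]
  12: obs=x cand={1,2} pick 2 [2->2 ok]
  13: obs=x cand={1,2} pick 2 [2->2 ok]
  14: obs=x cand={1,2} pick 2 [2->2 ok]
  15: obs=y cand={0} pick 0 [2->0 ok]
  16: obs=x cand={1,2} pick 1 [0->1 ok]
  17: obs=x cand={1,2} pick 1 [1->1 ok]
  18: obs=x cand={1,2} pick 2 [1->2 ok]
  19: obs=x cand={1,2} pick 2 [2->2 ok]
  20: obs=x cand={1,2} pick 2 [2->2 ok]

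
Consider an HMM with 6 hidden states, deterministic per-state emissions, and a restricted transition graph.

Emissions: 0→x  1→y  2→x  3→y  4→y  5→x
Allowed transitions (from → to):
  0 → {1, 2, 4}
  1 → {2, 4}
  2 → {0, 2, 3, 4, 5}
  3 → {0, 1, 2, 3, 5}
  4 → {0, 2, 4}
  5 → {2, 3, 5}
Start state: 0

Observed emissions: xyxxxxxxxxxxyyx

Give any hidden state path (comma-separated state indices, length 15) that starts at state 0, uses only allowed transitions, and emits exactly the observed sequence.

0,1,2,5,2,5,2,5,5,2,5,5,3,3,0

  pos 0: x in {0,2,5}, choose 0; start
  pos 1: y in {1,3,4}, choose 1; 0->1 ok
  pos 2: x in {0,2,5}, choose 2; 1->2 ok
  pos 3: x in {0,2,5}, choose 5; 2->5 ok
  pos 4: x in {0,2,5}, choose 2; 5->2 ok
  pos 5: x in {0,2,5}, choose 5; 2->5 ok
  pos 6: x in {0,2,5}, choose 2; 5->2 ok
  pos 7: x in {0,2,5}, choose 5; 2->5 ok
  pos 8: x in {0,2,5}, choose 5; 5->5 ok
  pos 9: x in {0,2,5}, choose 2; 5->2 ok
  pos 10: x in {0,2,5}, choose 5; 2->5 ok
  pos 11: x in {0,2,5}, choose 5; 5->5 ok
  pos 12: y in {1,3,4}, choose 3; 5->3 ok
  pos 13: y in {1,3,4}, choose 3; 3->3 ok
  pos 14: x in {0,2,5}, choose 0; 3->0 ok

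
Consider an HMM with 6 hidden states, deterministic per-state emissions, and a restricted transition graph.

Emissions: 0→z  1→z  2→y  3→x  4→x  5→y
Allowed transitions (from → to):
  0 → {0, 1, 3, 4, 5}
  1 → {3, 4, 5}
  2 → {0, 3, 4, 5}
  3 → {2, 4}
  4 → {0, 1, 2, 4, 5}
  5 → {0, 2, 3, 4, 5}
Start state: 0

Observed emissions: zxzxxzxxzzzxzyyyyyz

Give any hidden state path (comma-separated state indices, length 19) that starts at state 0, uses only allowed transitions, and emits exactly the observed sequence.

  pos 0: z in {0,1}, choose 0; start
  pos 1: x in {3,4}, choose 4; 0->4 ok
  pos 2: z in {0,1}, choose 0; 4->0 ok
  pos 3: x in {3,4}, choose 4; 0->4 ok
  pos 4: x in {3,4}, choose 4; 4->4 ok
  pos 5: z in {0,1}, choose 0; 4->0 ok
  pos 6: x in {3,4}, choose 3; 0->3 ok
  pos 7: x in {3,4}, choose 4; 3->4 ok
  pos 8: z in {0,1}, choose 0; 4->0 ok
  pos 9: z in {0,1}, choose 0; 0->0 ok
  pos 10: z in {0,1}, choose 1; 0->1 ok
  pos 11: x in {3,4}, choose 4; 1->4 ok
  pos 12: z in {0,1}, choose 1; 4->1 ok
  pos 13: y in {2,5}, choose 5; 1->5 ok
  pos 14: y in {2,5}, choose 5; 5->5 ok
  pos 15: y in {2,5}, choose 2; 5->2 ok
  pos 16: y in {2,5}, choose 5; 2->5 ok
  pos 17: y in {2,5}, choose 2; 5->2 ok
  pos 18: z in {0,1}, choose 0; 2->0 ok

0,4,0,4,4,0,3,4,0,0,1,4,1,5,5,2,5,2,0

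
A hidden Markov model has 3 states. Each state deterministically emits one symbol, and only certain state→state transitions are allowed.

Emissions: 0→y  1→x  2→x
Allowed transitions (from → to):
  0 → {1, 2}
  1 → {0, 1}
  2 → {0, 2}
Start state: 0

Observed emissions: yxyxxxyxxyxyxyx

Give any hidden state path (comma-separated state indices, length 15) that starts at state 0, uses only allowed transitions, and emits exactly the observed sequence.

0,2,0,1,1,1,0,1,1,0,1,0,1,0,2

  pos 0: y in {0}, choose 0; start
  pos 1: x in {1,2}, choose 2; 0->2 ok
  pos 2: y in {0}, choose 0; 2->0 ok
  pos 3: x in {1,2}, choose 1; 0->1 ok
  pos 4: x in {1,2}, choose 1; 1->1 ok
  pos 5: x in {1,2}, choose 1; 1->1 ok
  pos 6: y in {0}, choose 0; 1->0 ok
  pos 7: x in {1,2}, choose 1; 0->1 ok
  pos 8: x in {1,2}, choose 1; 1->1 ok
  pos 9: y in {0}, choose 0; 1->0 ok
  pos 10: x in {1,2}, choose 1; 0->1 ok
  pos 11: y in {0}, choose 0; 1->0 ok
  pos 12: x in {1,2}, choose 1; 0->1 ok
  pos 13: y in {0}, choose 0; 1->0 ok
  pos 14: x in {1,2}, choose 2; 0->2 ok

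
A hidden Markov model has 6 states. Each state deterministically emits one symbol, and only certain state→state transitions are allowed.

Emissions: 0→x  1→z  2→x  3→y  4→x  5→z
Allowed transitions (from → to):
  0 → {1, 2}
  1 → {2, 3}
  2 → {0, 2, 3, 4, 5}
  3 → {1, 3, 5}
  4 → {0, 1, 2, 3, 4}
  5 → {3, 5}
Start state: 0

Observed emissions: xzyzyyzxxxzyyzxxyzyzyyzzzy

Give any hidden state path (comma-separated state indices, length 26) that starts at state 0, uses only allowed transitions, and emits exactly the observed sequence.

0,1,3,5,3,3,1,2,2,0,1,3,3,1,2,2,3,5,3,1,3,3,5,5,5,3

  pos 0: x in {0,2,4}, choose 0; start
  pos 1: z in {1,5}, choose 1; 0->1 ok
  pos 2: y in {3}, choose 3; 1->3 ok
  pos 3: z in {1,5}, choose 5; 3->5 ok
  pos 4: y in {3}, choose 3; 5->3 ok
  pos 5: y in {3}, choose 3; 3->3 ok
  pos 6: z in {1,5}, choose 1; 3->1 ok
  pos 7: x in {0,2,4}, choose 2; 1->2 ok
  pos 8: x in {0,2,4}, choose 2; 2->2 ok
  pos 9: x in {0,2,4}, choose 0; 2->0 ok
  pos 10: z in {1,5}, choose 1; 0->1 ok
  pos 11: y in {3}, choose 3; 1->3 ok
  pos 12: y in {3}, choose 3; 3->3 ok
  pos 13: z in {1,5}, choose 1; 3->1 ok
  pos 14: x in {0,2,4}, choose 2; 1->2 ok
  pos 15: x in {0,2,4}, choose 2; 2->2 ok
  pos 16: y in {3}, choose 3; 2->3 ok
  pos 17: z in {1,5}, choose 5; 3->5 ok
  pos 18: y in {3}, choose 3; 5->3 ok
  pos 19: z in {1,5}, choose 1; 3->1 ok
  pos 20: y in {3}, choose 3; 1->3 ok
  pos 21: y in {3}, choose 3; 3->3 ok
  pos 22: z in {1,5}, choose 5; 3->5 ok
  pos 23: z in {1,5}, choose 5; 5->5 ok
  pos 24: z in {1,5}, choose 5; 5->5 ok
  pos 25: y in {3}, choose 3; 5->3 ok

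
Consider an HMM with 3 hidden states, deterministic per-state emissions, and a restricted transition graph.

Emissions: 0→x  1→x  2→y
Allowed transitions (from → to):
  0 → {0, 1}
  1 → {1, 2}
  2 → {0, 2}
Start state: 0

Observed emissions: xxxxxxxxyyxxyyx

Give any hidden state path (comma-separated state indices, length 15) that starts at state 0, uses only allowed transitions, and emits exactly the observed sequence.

  [0] x  {0,1}  => 0  start
  [1] x  {0,1}  => 0  0->0 ok
  [2] x  {0,1}  => 0  0->0 ok
  [3] x  {0,1}  => 0  0->0 ok
  [4] x  {0,1}  => 0  0->0 ok
  [5] x  {0,1}  => 1  0->1 ok
  [6] x  {0,1}  => 1  1->1 ok
  [7] x  {0,1}  => 1  1->1 ok
  [8] y  {2}  => 2  1->2 ok
  [9] y  {2}  => 2  2->2 ok
  [10] x  {0,1}  => 0  2->0 ok
  [11] x  {0,1}  => 1  0->1 ok
  [12] y  {2}  => 2  1->2 ok
  [13] y  {2}  => 2  2->2 ok
  [14] x  {0,1}  => 0  2->0 ok

0,0,0,0,0,1,1,1,2,2,0,1,2,2,0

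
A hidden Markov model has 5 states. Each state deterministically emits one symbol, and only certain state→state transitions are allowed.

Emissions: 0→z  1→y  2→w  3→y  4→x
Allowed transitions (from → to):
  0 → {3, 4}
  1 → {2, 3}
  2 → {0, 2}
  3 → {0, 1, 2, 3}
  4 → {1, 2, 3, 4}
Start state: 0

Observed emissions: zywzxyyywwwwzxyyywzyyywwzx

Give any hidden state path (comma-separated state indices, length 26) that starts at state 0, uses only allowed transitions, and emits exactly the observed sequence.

0,3,2,0,4,3,3,1,2,2,2,2,0,4,3,3,1,2,0,3,3,1,2,2,0,4

  pos 0: z in {0}, choose 0; start
  pos 1: y in {1,3}, choose 3; 0->3 ok
  pos 2: w in {2}, choose 2; 3->2 ok
  pos 3: z in {0}, choose 0; 2->0 ok
  pos 4: x in {4}, choose 4; 0->4 ok
  pos 5: y in {1,3}, choose 3; 4->3 ok
  pos 6: y in {1,3}, choose 3; 3->3 ok
  pos 7: y in {1,3}, choose 1; 3->1 ok
  pos 8: w in {2}, choose 2; 1->2 ok
  pos 9: w in {2}, choose 2; 2->2 ok
  pos 10: w in {2}, choose 2; 2->2 ok
  pos 11: w in {2}, choose 2; 2->2 ok
  pos 12: z in {0}, choose 0; 2->0 ok
  pos 13: x in {4}, choose 4; 0->4 ok
  pos 14: y in {1,3}, choose 3; 4->3 ok
  pos 15: y in {1,3}, choose 3; 3->3 ok
  pos 16: y in {1,3}, choose 1; 3->1 ok
  pos 17: w in {2}, choose 2; 1->2 ok
  pos 18: z in {0}, choose 0; 2->0 ok
  pos 19: y in {1,3}, choose 3; 0->3 ok
  pos 20: y in {1,3}, choose 3; 3->3 ok
  pos 21: y in {1,3}, choose 1; 3->1 ok
  pos 22: w in {2}, choose 2; 1->2 ok
  pos 23: w in {2}, choose 2; 2->2 ok
  pos 24: z in {0}, choose 0; 2->0 ok
  pos 25: x in {4}, choose 4; 0->4 ok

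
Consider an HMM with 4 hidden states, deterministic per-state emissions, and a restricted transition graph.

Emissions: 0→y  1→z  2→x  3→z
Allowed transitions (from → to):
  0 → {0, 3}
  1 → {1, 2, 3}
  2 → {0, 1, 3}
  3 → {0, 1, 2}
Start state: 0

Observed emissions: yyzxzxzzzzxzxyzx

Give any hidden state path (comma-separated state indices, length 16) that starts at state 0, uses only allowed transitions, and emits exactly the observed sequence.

  pos 0: y in {0}, choose 0; start
  pos 1: y in {0}, choose 0; 0->0 ok
  pos 2: z in {1,3}, choose 3; 0->3 ok
  pos 3: x in {2}, choose 2; 3->2 ok
  pos 4: z in {1,3}, choose 1; 2->1 ok
  pos 5: x in {2}, choose 2; 1->2 ok
  pos 6: z in {1,3}, choose 1; 2->1 ok
  pos 7: z in {1,3}, choose 3; 1->3 ok
  pos 8: z in {1,3}, choose 1; 3->1 ok
  pos 9: z in {1,3}, choose 1; 1->1 ok
  pos 10: x in {2}, choose 2; 1->2 ok
  pos 11: z in {1,3}, choose 1; 2->1 ok
  pos 12: x in {2}, choose 2; 1->2 ok
  pos 13: y in {0}, choose 0; 2->0 ok
  pos 14: z in {1,3}, choose 3; 0->3 ok
  pos 15: x in {2}, choose 2; 3->2 ok

0,0,3,2,1,2,1,3,1,1,2,1,2,0,3,2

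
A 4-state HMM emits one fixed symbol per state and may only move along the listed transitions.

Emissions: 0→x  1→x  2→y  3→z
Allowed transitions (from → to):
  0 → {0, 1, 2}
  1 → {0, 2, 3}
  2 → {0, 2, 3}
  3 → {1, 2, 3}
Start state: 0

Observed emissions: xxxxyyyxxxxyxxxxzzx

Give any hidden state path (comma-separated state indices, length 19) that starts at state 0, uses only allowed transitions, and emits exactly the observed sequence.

  pos 0: x in {0,1}, choose 0; start
  pos 1: x in {0,1}, choose 1; 0->1 ok
  pos 2: x in {0,1}, choose 0; 1->0 ok
  pos 3: x in {0,1}, choose 0; 0->0 ok
  pos 4: y in {2}, choose 2; 0->2 ok
  pos 5: y in {2}, choose 2; 2->2 ok
  pos 6: y in {2}, choose 2; 2->2 ok
  pos 7: x in {0,1}, choose 0; 2->0 ok
  pos 8: x in {0,1}, choose 1; 0->1 ok
  pos 9: x in {0,1}, choose 0; 1->0 ok
  pos 10: x in {0,1}, choose 1; 0->1 ok
  pos 11: y in {2}, choose 2; 1->2 ok
  pos 12: x in {0,1}, choose 0; 2->0 ok
  pos 13: x in {0,1}, choose 0; 0->0 ok
  pos 14: x in {0,1}, choose 0; 0->0 ok
  pos 15: x in {0,1}, choose 1; 0->1 ok
  pos 16: z in {3}, choose 3; 1->3 ok
  pos 17: z in {3}, choose 3; 3->3 ok
  pos 18: x in {0,1}, choose 1; 3->1 ok

0,1,0,0,2,2,2,0,1,0,1,2,0,0,0,1,3,3,1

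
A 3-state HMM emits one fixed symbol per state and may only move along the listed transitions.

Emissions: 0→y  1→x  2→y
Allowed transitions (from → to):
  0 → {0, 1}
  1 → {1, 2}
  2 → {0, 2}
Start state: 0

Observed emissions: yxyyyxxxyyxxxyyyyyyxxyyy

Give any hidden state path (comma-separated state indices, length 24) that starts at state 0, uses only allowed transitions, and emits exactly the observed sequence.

0,1,2,2,0,1,1,1,2,0,1,1,1,2,2,2,2,2,0,1,1,2,2,2

  [0] y  {0,2}  => 0  start
  [1] x  {1}  => 1  0->1 ok
  [2] y  {0,2}  => 2  1->2 ok
  [3] y  {0,2}  => 2  2->2 ok
  [4] y  {0,2}  => 0  2->0 ok
  [5] x  {1}  => 1  0->1 ok
  [6] x  {1}  => 1  1->1 ok
  [7] x  {1}  => 1  1->1 ok
  [8] y  {0,2}  => 2  1->2 ok
  [9] y  {0,2}  => 0  2->0 ok
  [10] x  {1}  => 1  0->1 ok
  [11] x  {1}  => 1  1->1 ok
  [12] x  {1}  => 1  1->1 ok
  [13] y  {0,2}  => 2  1->2 ok
  [14] y  {0,2}  => 2  2->2 ok
  [15] y  {0,2}  => 2  2->2 ok
  [16] y  {0,2}  => 2  2->2 ok
  [17] y  {0,2}  => 2  2->2 ok
  [18] y  {0,2}  => 0  2->0 ok
  [19] x  {1}  => 1  0->1 ok
  [20] x  {1}  => 1  1->1 ok
  [21] y  {0,2}  => 2  1->2 ok
  [22] y  {0,2}  => 2  2->2 ok
  [23] y  {0,2}  => 2  2->2 ok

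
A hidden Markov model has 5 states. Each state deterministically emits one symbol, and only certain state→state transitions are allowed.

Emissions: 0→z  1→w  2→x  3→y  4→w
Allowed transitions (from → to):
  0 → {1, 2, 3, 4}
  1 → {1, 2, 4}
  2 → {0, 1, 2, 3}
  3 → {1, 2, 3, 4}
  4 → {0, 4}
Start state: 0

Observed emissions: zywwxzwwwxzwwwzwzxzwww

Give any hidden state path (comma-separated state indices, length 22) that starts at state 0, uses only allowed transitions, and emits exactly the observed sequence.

  t0 'z' -> {0}, take 0 (start)
  t1 'y' -> {3}, take 3 (0->3 ok)
  t2 'w' -> {1,4}, take 1 (3->1 ok)
  t3 'w' -> {1,4}, take 1 (1->1 ok)
  t4 'x' -> {2}, take 2 (1->2 ok)
  t5 'z' -> {0}, take 0 (2->0 ok)
  t6 'w' -> {1,4}, take 1 (0->1 ok)
  t7 'w' -> {1,4}, take 1 (1->1 ok)
  t8 'w' -> {1,4}, take 1 (1->1 ok)
  t9 'x' -> {2}, take 2 (1->2 ok)
  t10 'z' -> {0}, take 0 (2->0 ok)
  t11 'w' -> {1,4}, take 4 (0->4 ok)
  t12 'w' -> {1,4}, take 4 (4->4 ok)
  t13 'w' -> {1,4}, take 4 (4->4 ok)
  t14 'z' -> {0}, take 0 (4->0 ok)
  t15 'w' -> {1,4}, take 4 (0->4 ok)
  t16 'z' -> {0}, take 0 (4->0 ok)
  t17 'x' -> {2}, take 2 (0->2 ok)
  t18 'z' -> {0}, take 0 (2->0 ok)
  t19 'w' -> {1,4}, take 1 (0->1 ok)
  t20 'w' -> {1,4}, take 1 (1->1 ok)
  t21 'w' -> {1,4}, take 1 (1->1 ok)

0,3,1,1,2,0,1,1,1,2,0,4,4,4,0,4,0,2,0,1,1,1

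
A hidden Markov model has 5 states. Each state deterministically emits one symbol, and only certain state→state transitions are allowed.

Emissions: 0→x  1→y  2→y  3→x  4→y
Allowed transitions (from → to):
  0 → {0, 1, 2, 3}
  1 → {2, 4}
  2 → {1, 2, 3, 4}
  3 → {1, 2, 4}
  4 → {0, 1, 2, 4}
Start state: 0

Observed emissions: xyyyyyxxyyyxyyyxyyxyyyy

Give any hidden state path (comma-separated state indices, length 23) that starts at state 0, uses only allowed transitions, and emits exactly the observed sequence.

0,2,1,4,4,4,0,3,1,4,4,0,2,1,2,3,2,4,0,2,2,1,2

  pos 0: x in {0,3}, choose 0; start
  pos 1: y in {1,2,4}, choose 2; 0->2 ok
  pos 2: y in {1,2,4}, choose 1; 2->1 ok
  pos 3: y in {1,2,4}, choose 4; 1->4 ok
  pos 4: y in {1,2,4}, choose 4; 4->4 ok
  pos 5: y in {1,2,4}, choose 4; 4->4 ok
  pos 6: x in {0,3}, choose 0; 4->0 ok
  pos 7: x in {0,3}, choose 3; 0->3 ok
  pos 8: y in {1,2,4}, choose 1; 3->1 ok
  pos 9: y in {1,2,4}, choose 4; 1->4 ok
  pos 10: y in {1,2,4}, choose 4; 4->4 ok
  pos 11: x in {0,3}, choose 0; 4->0 ok
  pos 12: y in {1,2,4}, choose 2; 0->2 ok
  pos 13: y in {1,2,4}, choose 1; 2->1 ok
  pos 14: y in {1,2,4}, choose 2; 1->2 ok
  pos 15: x in {0,3}, choose 3; 2->3 ok
  pos 16: y in {1,2,4}, choose 2; 3->2 ok
  pos 17: y in {1,2,4}, choose 4; 2->4 ok
  pos 18: x in {0,3}, choose 0; 4->0 ok
  pos 19: y in {1,2,4}, choose 2; 0->2 ok
  pos 20: y in {1,2,4}, choose 2; 2->2 ok
  pos 21: y in {1,2,4}, choose 1; 2->1 ok
  pos 22: y in {1,2,4}, choose 2; 1->2 ok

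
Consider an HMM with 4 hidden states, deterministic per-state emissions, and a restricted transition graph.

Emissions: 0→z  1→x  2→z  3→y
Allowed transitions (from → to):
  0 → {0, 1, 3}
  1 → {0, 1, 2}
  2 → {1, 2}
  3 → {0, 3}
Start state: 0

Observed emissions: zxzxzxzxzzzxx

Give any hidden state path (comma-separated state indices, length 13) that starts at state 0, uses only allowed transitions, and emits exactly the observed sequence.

  [0] z  {0,2}  => 0  start
  [1] x  {1}  => 1  0->1 ok
  [2] z  {0,2}  => 2  1->2 ok
  [3] x  {1}  => 1  2->1 ok
  [4] z  {0,2}  => 0  1->0 ok
  [5] x  {1}  => 1  0->1 ok
  [6] z  {0,2}  => 2  1->2 ok
  [7] x  {1}  => 1  2->1 ok
  [8] z  {0,2}  => 0  1->0 ok
  [9] z  {0,2}  => 0  0->0 ok
  [10] z  {0,2}  => 0  0->0 ok
  [11] x  {1}  => 1  0->1 ok
  [12] x  {1}  => 1  1->1 ok

0,1,2,1,0,1,2,1,0,0,0,1,1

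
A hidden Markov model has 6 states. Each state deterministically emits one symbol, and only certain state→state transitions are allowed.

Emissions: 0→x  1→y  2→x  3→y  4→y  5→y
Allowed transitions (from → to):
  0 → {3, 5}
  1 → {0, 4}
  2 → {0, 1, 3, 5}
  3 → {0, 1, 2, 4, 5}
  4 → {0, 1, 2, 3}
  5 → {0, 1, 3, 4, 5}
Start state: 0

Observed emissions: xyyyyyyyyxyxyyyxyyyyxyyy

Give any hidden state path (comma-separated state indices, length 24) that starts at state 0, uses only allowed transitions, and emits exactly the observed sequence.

0,5,3,4,3,5,3,1,4,2,1,0,3,5,3,0,5,5,1,4,2,1,4,3

  t0 'x' -> {0,2}, take 0 (start)
  t1 'y' -> {1,3,4,5}, take 5 (0->5 ok)
  t2 'y' -> {1,3,4,5}, take 3 (5->3 ok)
  t3 'y' -> {1,3,4,5}, take 4 (3->4 ok)
  t4 'y' -> {1,3,4,5}, take 3 (4->3 ok)
  t5 'y' -> {1,3,4,5}, take 5 (3->5 ok)
  t6 'y' -> {1,3,4,5}, take 3 (5->3 ok)
  t7 'y' -> {1,3,4,5}, take 1 (3->1 ok)
  t8 'y' -> {1,3,4,5}, take 4 (1->4 ok)
  t9 'x' -> {0,2}, take 2 (4->2 ok)
  t10 'y' -> {1,3,4,5}, take 1 (2->1 ok)
  t11 'x' -> {0,2}, take 0 (1->0 ok)
  t12 'y' -> {1,3,4,5}, take 3 (0->3 ok)
  t13 'y' -> {1,3,4,5}, take 5 (3->5 ok)
  t14 'y' -> {1,3,4,5}, take 3 (5->3 ok)
  t15 'x' -> {0,2}, take 0 (3->0 ok)
  t16 'y' -> {1,3,4,5}, take 5 (0->5 ok)
  t17 'y' -> {1,3,4,5}, take 5 (5->5 ok)
  t18 'y' -> {1,3,4,5}, take 1 (5->1 ok)
  t19 'y' -> {1,3,4,5}, take 4 (1->4 ok)
  t20 'x' -> {0,2}, take 2 (4->2 ok)
  t21 'y' -> {1,3,4,5}, take 1 (2->1 ok)
  t22 'y' -> {1,3,4,5}, take 4 (1->4 ok)
  t23 'y' -> {1,3,4,5}, take 3 (4->3 ok)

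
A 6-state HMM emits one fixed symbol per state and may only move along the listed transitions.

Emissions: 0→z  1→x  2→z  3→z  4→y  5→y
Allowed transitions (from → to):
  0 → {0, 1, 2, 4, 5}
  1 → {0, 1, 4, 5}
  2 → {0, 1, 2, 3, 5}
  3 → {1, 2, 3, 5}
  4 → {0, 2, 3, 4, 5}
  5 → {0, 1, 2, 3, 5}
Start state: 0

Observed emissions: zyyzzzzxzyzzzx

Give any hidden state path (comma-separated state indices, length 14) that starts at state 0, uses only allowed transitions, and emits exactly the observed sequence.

0,4,5,2,2,3,3,1,0,4,3,3,2,1

  0: obs=z cand={0,2,3} pick 0 [start]
  1: obs=y cand={4,5} pick 4 [0->4 ok]
  2: obs=y cand={4,5} pick 5 [4->5 ok]
  3: obs=z cand={0,2,3} pick 2 [5->2 ok]
  4: obs=z cand={0,2,3} pick 2 [2->2 ok]
  5: obs=z cand={0,2,3} pick 3 [2->3 ok]
  6: obs=z cand={0,2,3} pick 3 [3->3 ok]
  7: obs=x cand={1} pick 1 [3->1 ok]
  8: obs=z cand={0,2,3} pick 0 [1->0 ok]
  9: obs=y cand={4,5} pick 4 [0->4 ok]
  10: obs=z cand={0,2,3} pick 3 [4->3 ok]
  11: obs=z cand={0,2,3} pick 3 [3->3 ok]
  12: obs=z cand={0,2,3} pick 2 [3->2 ok]
  13: obs=x cand={1} pick 1 [2->1 ok]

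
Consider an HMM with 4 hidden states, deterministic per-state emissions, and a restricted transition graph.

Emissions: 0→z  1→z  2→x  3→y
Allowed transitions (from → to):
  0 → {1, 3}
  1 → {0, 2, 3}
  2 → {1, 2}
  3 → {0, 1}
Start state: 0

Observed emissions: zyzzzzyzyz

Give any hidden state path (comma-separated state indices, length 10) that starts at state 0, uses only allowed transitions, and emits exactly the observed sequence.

0,3,1,0,1,0,3,1,3,1

  [0] z  {0,1}  => 0  start
  [1] y  {3}  => 3  0->3 ok
  [2] z  {0,1}  => 1  3->1 ok
  [3] z  {0,1}  => 0  1->0 ok
  [4] z  {0,1}  => 1  0->1 ok
  [5] z  {0,1}  => 0  1->0 ok
  [6] y  {3}  => 3  0->3 ok
  [7] z  {0,1}  => 1  3->1 ok
  [8] y  {3}  => 3  1->3 ok
  [9] z  {0,1}  => 1  3->1 ok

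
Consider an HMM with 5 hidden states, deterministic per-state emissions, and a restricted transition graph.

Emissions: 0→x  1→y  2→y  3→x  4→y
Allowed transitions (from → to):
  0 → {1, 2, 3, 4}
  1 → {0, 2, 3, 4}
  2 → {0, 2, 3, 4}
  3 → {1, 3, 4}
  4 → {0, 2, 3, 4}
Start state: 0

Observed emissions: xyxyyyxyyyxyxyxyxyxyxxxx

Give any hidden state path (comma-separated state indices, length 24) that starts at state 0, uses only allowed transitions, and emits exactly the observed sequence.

  [0] x  {0,3}  => 0  start
  [1] y  {1,2,4}  => 1  0->1 ok
  [2] x  {0,3}  => 3  1->3 ok
  [3] y  {1,2,4}  => 1  3->1 ok
  [4] y  {1,2,4}  => 2  1->2 ok
  [5] y  {1,2,4}  => 4  2->4 ok
  [6] x  {0,3}  => 3  4->3 ok
  [7] y  {1,2,4}  => 1  3->1 ok
  [8] y  {1,2,4}  => 4  1->4 ok
  [9] y  {1,2,4}  => 4  4->4 ok
  [10] x  {0,3}  => 3  4->3 ok
  [11] y  {1,2,4}  => 1  3->1 ok
  [12] x  {0,3}  => 0  1->0 ok
  [13] y  {1,2,4}  => 4  0->4 ok
  [14] x  {0,3}  => 3  4->3 ok
  [15] y  {1,2,4}  => 1  3->1 ok
  [16] x  {0,3}  => 0  1->0 ok
  [17] y  {1,2,4}  => 4  0->4 ok
  [18] x  {0,3}  => 0  4->0 ok
  [19] y  {1,2,4}  => 2  0->2 ok
  [20] x  {0,3}  => 3  2->3 ok
  [21] x  {0,3}  => 3  3->3 ok
  [22] x  {0,3}  => 3  3->3 ok
  [23] x  {0,3}  => 3  3->3 ok

0,1,3,1,2,4,3,1,4,4,3,1,0,4,3,1,0,4,0,2,3,3,3,3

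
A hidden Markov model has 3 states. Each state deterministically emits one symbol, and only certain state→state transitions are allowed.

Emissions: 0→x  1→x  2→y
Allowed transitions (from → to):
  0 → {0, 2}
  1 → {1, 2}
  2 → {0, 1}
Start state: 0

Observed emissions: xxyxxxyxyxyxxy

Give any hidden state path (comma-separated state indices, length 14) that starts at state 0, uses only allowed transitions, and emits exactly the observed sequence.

  [0] x  {0,1}  => 0  start
  [1] x  {0,1}  => 0  0->0 ok
  [2] y  {2}  => 2  0->2 ok
  [3] x  {0,1}  => 0  2->0 ok
  [4] x  {0,1}  => 0  0->0 ok
  [5] x  {0,1}  => 0  0->0 ok
  [6] y  {2}  => 2  0->2 ok
  [7] x  {0,1}  => 1  2->1 ok
  [8] y  {2}  => 2  1->2 ok
  [9] x  {0,1}  => 1  2->1 ok
  [10] y  {2}  => 2  1->2 ok
  [11] x  {0,1}  => 1  2->1 ok
  [12] x  {0,1}  => 1  1->1 ok
  [13] y  {2}  => 2  1->2 ok

0,0,2,0,0,0,2,1,2,1,2,1,1,2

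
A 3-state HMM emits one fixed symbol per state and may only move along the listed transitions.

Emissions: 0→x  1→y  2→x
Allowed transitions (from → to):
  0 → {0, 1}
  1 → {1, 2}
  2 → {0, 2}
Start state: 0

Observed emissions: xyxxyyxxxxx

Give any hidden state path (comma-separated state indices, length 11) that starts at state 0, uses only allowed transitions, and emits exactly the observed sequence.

0,1,2,0,1,1,2,2,2,0,0

  t0 'x' -> {0,2}, take 0 (start)
  t1 'y' -> {1}, take 1 (0->1 ok)
  t2 'x' -> {0,2}, take 2 (1->2 ok)
  t3 'x' -> {0,2}, take 0 (2->0 ok)
  t4 'y' -> {1}, take 1 (0->1 ok)
  t5 'y' -> {1}, take 1 (1->1 ok)
  t6 'x' -> {0,2}, take 2 (1->2 ok)
  t7 'x' -> {0,2}, take 2 (2->2 ok)
  t8 'x' -> {0,2}, take 2 (2->2 ok)
  t9 'x' -> {0,2}, take 0 (2->0 ok)
  t10 'x' -> {0,2}, take 0 (0->0 ok)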